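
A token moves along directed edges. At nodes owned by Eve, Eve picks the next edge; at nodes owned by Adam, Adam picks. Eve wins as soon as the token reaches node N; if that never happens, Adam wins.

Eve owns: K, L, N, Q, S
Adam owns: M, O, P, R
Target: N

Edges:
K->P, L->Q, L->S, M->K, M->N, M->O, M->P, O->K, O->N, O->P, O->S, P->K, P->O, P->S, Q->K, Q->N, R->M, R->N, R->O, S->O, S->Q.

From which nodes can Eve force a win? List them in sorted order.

A0 = {N}
A1: add {Q} — Q (Eve) has Q→N.
A2: add {L, S} — L (Eve) has L→Q; S (Eve) has S→Q.
A3 = A2; e.g. K (Eve) has no edge into A2. Fixed point.
Eve's winning region = {L, N, Q, S}.

L, N, Q, S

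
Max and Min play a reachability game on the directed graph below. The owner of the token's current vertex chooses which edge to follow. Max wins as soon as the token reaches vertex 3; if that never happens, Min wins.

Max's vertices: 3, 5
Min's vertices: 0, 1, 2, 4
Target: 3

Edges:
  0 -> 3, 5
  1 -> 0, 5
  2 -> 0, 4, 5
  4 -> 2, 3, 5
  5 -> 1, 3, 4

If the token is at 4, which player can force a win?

A0 = {3}
A1: add {5} — 5 (Max) has 5→3.
A2: add {0} — 0 (Min): all of {3, 5} already in.
A3: add {1} — 1 (Min): all of {0, 5} already in.
A4 = A3; e.g. 2 (Min) can still go to 4. Fixed point.
4 never enters the attractor, so Min can avoid the target forever.

Min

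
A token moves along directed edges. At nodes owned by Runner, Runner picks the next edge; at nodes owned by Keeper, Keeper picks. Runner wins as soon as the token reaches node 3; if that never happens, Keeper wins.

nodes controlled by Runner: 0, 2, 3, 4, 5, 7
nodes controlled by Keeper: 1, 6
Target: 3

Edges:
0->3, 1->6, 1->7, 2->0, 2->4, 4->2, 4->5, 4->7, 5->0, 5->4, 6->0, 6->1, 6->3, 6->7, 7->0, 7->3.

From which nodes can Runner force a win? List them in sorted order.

A0 = {3}
A1: add {0, 7} — 0 (Runner) has 0→3; 7 (Runner) has 7→3.
A2: add {2, 4, 5} — 2 (Runner) has 2→0; 4 (Runner) has 4→7; 5 (Runner) has 5→0.
A3 = A2; e.g. 1 (Keeper) can still go to 6. Fixed point.
Runner's winning region = {0, 2, 3, 4, 5, 7}.

0, 2, 3, 4, 5, 7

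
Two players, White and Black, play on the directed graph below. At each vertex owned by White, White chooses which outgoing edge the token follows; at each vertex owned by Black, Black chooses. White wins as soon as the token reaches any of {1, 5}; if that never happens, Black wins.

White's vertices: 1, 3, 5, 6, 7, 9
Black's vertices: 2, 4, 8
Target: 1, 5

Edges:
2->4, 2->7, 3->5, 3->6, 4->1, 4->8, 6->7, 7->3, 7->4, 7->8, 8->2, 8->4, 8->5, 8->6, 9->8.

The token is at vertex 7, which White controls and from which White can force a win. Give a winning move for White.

3

A0 = {1, 5}
A1: add {3} — 3 (White) has 3→5.
A2: add {7} — 7 (White) has 7→3.
A3: add {6} — 6 (White) has 6→7.
A4 = A3; e.g. 2 (Black) can still go to 4. Fixed point.
From 7, successor 3 is in the attractor (rank 1); the other successors 4, 8 are not.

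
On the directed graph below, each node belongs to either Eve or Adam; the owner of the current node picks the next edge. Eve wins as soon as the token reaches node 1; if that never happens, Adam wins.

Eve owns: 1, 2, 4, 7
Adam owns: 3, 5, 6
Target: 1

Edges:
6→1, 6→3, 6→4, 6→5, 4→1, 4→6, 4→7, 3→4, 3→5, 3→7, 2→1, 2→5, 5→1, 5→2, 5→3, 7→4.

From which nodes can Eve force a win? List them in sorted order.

1, 2, 4, 7

A0 = {1}
A1: add {2, 4} — 2 (Eve) has 2→1; 4 (Eve) has 4→1.
A2: add {7} — 7 (Eve) has 7→4.
A3 = A2; e.g. 3 (Adam) can still go to 5. Fixed point.
Eve's winning region = {1, 2, 4, 7}.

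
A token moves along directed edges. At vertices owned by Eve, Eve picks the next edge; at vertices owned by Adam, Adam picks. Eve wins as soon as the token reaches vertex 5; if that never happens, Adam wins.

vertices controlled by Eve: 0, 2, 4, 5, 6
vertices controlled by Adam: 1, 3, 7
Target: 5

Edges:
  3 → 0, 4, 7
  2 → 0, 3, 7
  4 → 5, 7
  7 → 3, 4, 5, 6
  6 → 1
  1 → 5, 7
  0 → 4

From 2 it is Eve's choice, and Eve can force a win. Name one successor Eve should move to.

A0 = {5}
A1: add {4} — 4 (Eve) has 4→5.
A2: add {0} — 0 (Eve) has 0→4.
A3: add {2} — 2 (Eve) has 2→0.
A4 = A3; e.g. 1 (Adam) can still go to 7. Fixed point.
From 2, successor 0 is in the attractor (rank 2); the other successors 3, 7 are not.

0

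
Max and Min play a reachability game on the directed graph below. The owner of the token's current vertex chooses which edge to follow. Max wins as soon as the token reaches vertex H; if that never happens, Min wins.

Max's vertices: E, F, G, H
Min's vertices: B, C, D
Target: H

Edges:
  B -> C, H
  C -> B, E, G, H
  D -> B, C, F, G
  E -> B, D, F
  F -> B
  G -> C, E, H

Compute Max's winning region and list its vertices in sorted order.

A0 = {H}
A1: add {G} — G (Max) has G→H.
A2 = A1; e.g. B (Min) can still go to C. Fixed point.
Max's winning region = {G, H}.

G, H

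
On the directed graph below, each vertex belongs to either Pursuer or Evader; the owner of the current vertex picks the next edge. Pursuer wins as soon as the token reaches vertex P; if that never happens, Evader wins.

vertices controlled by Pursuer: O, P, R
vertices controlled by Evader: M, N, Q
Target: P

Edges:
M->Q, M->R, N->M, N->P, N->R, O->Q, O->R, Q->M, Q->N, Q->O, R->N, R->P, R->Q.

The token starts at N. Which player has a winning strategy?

A0 = {P}
A1: add {R} — R (Pursuer) has R→P.
A2: add {O} — O (Pursuer) has O→R.
A3 = A2; e.g. M (Evader) can still go to Q. Fixed point.
N never enters the attractor, so Evader can avoid the target forever.

Evader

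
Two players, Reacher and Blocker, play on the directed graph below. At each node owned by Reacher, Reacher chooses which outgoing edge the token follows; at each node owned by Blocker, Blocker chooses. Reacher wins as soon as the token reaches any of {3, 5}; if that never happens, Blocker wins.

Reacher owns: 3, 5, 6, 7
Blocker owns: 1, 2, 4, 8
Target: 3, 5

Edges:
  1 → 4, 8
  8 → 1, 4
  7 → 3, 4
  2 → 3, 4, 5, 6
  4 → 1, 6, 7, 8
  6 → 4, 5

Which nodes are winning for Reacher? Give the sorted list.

3, 5, 6, 7

A0 = {3, 5}
A1: add {6, 7} — 6 (Reacher) has 6→5; 7 (Reacher) has 7→3.
A2 = A1; e.g. 1 (Blocker) can still go to 4. Fixed point.
Reacher's winning region = {3, 5, 6, 7}.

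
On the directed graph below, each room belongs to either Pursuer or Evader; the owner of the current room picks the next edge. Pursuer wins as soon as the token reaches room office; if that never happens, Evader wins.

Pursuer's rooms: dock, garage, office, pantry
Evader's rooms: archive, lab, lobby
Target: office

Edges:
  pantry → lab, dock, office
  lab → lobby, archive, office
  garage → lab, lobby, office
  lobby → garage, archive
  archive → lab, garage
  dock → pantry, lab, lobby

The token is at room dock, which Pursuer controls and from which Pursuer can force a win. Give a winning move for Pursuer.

pantry

A0 = {office}
A1: add {garage, pantry} — pantry (Pursuer) has pantry→office; garage (Pursuer) has garage→office.
A2: add {dock} — dock (Pursuer) has dock→pantry.
A3 = A2; e.g. lab (Evader) can still go to lobby. Fixed point.
From dock, successor pantry is in the attractor (rank 1); the other successors lab, lobby are not.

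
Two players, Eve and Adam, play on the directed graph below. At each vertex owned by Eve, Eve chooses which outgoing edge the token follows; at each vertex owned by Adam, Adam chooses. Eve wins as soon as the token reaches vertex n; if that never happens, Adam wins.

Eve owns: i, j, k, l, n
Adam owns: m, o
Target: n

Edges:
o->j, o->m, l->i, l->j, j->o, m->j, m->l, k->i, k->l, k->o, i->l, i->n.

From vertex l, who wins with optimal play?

A0 = {n}
A1: add {i} — i (Eve) has i→n.
A2: add {k, l} — k (Eve) has k→i; l (Eve) has l→i.
A3 = A2; e.g. j (Eve) has no edge into A2. Fixed point.
l ∈ A2, so Eve can force the target.

Eve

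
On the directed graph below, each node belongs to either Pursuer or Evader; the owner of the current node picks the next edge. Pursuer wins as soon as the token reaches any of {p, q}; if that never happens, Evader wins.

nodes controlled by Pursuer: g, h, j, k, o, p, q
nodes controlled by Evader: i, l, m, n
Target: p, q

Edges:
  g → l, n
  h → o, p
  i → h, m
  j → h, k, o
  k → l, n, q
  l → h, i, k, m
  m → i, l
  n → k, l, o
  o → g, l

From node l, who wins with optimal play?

A0 = {p, q}
A1: add {h, k} — h (Pursuer) has h→p; k (Pursuer) has k→q.
A2: add {j} — j (Pursuer) has j→h.
A3 = A2; e.g. g (Pursuer) has no edge into A2. Fixed point.
l never enters the attractor, so Evader can avoid the target forever.

Evader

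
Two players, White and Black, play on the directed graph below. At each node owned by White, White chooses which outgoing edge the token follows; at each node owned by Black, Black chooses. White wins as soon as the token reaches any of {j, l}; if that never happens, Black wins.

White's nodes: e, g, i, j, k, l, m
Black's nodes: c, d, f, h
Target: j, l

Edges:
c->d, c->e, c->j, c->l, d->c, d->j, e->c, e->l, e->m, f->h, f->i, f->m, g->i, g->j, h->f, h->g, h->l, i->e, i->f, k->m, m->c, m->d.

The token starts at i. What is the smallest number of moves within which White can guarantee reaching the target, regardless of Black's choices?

2

A0 = {j, l}
A1: add {e, g} — e (White) has e→l; g (White) has g→j.
A2: add {i} — i (White) has i→e.
A3 = A2; e.g. c (Black) can still go to d. Fixed point.
i enters the attractor at level 2, so White can force the target in 2 moves from there.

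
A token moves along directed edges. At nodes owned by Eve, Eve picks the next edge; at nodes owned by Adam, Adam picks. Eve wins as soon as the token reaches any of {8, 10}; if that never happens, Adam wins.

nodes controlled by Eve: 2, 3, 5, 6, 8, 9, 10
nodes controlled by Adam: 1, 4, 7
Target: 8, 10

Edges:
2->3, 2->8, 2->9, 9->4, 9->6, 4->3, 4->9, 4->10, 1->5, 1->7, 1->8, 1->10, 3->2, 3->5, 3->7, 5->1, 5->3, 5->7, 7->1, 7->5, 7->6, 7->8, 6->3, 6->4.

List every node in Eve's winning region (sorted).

A0 = {8, 10}
A1: add {2} — 2 (Eve) has 2→8.
A2: add {3} — 3 (Eve) has 3→2.
A3: add {5, 6} — 5 (Eve) has 5→3; 6 (Eve) has 6→3.
A4: add {9} — 9 (Eve) has 9→6.
A5: add {4} — 4 (Adam): all of {3, 9, 10} already in.
A6 = A5; e.g. 1 (Adam) can still go to 7. Fixed point.
Eve's winning region = {2, 3, 4, 5, 6, 8, 9, 10}.

2, 3, 4, 5, 6, 8, 9, 10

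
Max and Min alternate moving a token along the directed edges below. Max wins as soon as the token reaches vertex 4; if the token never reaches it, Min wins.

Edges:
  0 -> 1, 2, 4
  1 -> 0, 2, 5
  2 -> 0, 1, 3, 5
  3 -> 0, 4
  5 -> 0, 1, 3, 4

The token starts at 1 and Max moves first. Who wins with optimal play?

Min

Track states (vertex, player-to-move).
A0 = {(4,Max), (4,Min)}
A1: add {(0,Max), (3,Max), (5,Max)}.
A2: add {(3,Min)}.
A3: add {(2,Max)}.
A4: add {(1,Min)}.
A5 = A4; e.g. (0,Min) stays out. (1,Max) never enters ⇒ Min avoids the target.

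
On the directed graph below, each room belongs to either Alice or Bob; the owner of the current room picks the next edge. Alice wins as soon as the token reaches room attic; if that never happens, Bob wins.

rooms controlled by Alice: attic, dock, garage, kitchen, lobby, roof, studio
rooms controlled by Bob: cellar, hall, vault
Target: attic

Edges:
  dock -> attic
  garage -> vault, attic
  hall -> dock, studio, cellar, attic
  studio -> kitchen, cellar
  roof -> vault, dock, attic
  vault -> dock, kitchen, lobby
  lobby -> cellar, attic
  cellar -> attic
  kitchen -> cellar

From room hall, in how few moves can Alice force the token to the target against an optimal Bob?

3

A0 = {attic}
A1: add {cellar, dock, garage, lobby, roof} — garage (Alice) has garage→attic; roof (Alice) has roof→attic; dock (Alice) has dock→attic; lobby (Alice) has lobby→attic; cellar (Bob): all of {attic} already in.
A2: add {kitchen, studio} — studio (Alice) has studio→cellar; kitchen (Alice) has kitchen→cellar.
A3: add {hall, vault} — hall (Bob): all of {dock, studio, cellar, attic} already in; vault (Bob): all of {dock, kitchen, lobby} already in.
A3 = all vertices. Fixed point.
hall enters the attractor at level 3, so Alice can force the target in 3 moves from there.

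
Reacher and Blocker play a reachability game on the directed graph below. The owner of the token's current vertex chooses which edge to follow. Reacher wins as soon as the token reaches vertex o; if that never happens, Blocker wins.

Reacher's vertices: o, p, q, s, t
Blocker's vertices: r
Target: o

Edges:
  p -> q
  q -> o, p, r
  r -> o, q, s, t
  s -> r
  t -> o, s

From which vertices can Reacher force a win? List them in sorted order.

o, p, q, t

A0 = {o}
A1: add {q, t} — q (Reacher) has q→o; t (Reacher) has t→o.
A2: add {p} — p (Reacher) has p→q.
A3 = A2; e.g. r (Blocker) can still go to s. Fixed point.
Reacher's winning region = {o, p, q, t}.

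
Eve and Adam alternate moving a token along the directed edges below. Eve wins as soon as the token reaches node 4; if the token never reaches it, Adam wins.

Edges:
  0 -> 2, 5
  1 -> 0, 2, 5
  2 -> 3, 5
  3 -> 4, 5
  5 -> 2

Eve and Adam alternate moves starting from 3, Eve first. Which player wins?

Eve

Track states (vertex, player-to-move).
A0 = {(4,Eve), (4,Adam)}
A1: add {(3,Eve)}.
(3,Eve) ∈ A1 ⇒ Eve forces the target.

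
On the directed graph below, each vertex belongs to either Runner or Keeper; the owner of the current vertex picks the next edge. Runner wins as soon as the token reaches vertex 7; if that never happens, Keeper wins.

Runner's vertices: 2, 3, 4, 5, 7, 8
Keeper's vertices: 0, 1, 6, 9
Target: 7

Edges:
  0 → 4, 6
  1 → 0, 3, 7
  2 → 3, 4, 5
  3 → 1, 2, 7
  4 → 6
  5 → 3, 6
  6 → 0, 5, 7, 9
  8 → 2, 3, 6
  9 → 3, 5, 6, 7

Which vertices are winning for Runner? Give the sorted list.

2, 3, 5, 7, 8

A0 = {7}
A1: add {3} — 3 (Runner) has 3→7.
A2: add {2, 5, 8} — 2 (Runner) has 2→3; 5 (Runner) has 5→3; 8 (Runner) has 8→3.
A3 = A2; e.g. 0 (Keeper) can still go to 4. Fixed point.
Runner's winning region = {2, 3, 5, 7, 8}.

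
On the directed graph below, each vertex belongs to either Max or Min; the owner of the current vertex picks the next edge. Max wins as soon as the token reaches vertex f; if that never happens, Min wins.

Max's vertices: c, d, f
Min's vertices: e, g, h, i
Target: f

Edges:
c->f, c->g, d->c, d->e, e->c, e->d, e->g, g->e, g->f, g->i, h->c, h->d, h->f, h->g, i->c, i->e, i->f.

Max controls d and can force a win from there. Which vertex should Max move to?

A0 = {f}
A1: add {c} — c (Max) has c→f.
A2: add {d} — d (Max) has d→c.
A3 = A2; e.g. e (Min) can still go to g. Fixed point.
From d, successor c is in the attractor (rank 1); the other successor e is not.

c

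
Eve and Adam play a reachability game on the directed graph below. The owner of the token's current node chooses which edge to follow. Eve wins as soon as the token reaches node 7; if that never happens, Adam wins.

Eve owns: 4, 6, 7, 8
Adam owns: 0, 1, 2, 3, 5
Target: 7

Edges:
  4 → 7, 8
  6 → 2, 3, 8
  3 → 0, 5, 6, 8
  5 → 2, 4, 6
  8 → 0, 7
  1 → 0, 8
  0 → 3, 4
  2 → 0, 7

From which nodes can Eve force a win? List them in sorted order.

A0 = {7}
A1: add {4, 8} — 4 (Eve) has 4→7; 8 (Eve) has 8→7.
A2: add {6} — 6 (Eve) has 6→8.
A3 = A2; e.g. 0 (Adam) can still go to 3. Fixed point.
Eve's winning region = {4, 6, 7, 8}.

4, 6, 7, 8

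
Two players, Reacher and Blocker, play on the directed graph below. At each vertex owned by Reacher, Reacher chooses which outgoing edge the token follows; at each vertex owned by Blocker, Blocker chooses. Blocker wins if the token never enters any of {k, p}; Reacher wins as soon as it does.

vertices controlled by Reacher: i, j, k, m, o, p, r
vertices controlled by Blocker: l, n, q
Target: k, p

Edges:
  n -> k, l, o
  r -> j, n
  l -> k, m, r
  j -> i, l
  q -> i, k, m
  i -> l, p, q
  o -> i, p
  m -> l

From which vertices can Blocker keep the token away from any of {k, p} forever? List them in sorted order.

A0 = {k, p}
A1: add {i, o} — i (Reacher) has i→p; o (Reacher) has o→p.
A2: add {j} — j (Reacher) has j→i.
A3: add {r} — r (Reacher) has r→j.
A4 = A3; e.g. l (Blocker) can still go to m. Fixed point.
Reacher's attractor = {i, j, k, o, p, r}; Blocker avoids the target exactly from the complement.

l, m, n, q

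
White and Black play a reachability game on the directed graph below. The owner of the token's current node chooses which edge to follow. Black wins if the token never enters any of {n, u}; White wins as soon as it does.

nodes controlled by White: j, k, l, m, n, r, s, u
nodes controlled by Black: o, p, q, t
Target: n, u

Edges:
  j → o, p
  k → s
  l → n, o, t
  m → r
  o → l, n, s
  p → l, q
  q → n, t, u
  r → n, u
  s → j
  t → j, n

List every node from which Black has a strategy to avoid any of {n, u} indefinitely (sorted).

j, k, o, p, q, s, t

A0 = {n, u}
A1: add {l, r} — l (White) has l→n; r (White) has r→n.
A2: add {m} — m (White) has m→r.
A3 = A2; e.g. j (White) has no edge into A2. Fixed point.
White's attractor = {l, m, n, r, u}; Black avoids the target exactly from the complement.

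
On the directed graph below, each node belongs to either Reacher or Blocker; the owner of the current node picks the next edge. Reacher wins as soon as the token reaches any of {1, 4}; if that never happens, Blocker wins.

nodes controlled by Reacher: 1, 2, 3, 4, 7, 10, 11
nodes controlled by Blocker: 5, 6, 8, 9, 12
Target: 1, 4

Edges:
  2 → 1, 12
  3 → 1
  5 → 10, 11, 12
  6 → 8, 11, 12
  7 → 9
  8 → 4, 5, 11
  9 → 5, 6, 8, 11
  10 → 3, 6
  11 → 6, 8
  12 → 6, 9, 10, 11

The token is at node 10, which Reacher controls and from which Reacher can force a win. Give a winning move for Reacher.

A0 = {1, 4}
A1: add {2, 3} — 2 (Reacher) has 2→1; 3 (Reacher) has 3→1.
A2: add {10} — 10 (Reacher) has 10→3.
A3 = A2; e.g. 5 (Blocker) can still go to 11. Fixed point.
From 10, successor 3 is in the attractor (rank 1); the other successor 6 is not.

3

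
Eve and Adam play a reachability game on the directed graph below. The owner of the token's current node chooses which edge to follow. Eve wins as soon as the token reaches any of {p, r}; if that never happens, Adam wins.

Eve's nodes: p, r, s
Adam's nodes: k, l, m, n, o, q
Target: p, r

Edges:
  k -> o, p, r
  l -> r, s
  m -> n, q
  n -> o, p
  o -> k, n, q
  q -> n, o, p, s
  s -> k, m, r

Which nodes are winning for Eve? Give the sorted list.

A0 = {p, r}
A1: add {s} — s (Eve) has s→r.
A2: add {l} — l (Adam): all of {r, s} already in.
A3 = A2; e.g. k (Adam) can still go to o. Fixed point.
Eve's winning region = {l, p, r, s}.

l, p, r, s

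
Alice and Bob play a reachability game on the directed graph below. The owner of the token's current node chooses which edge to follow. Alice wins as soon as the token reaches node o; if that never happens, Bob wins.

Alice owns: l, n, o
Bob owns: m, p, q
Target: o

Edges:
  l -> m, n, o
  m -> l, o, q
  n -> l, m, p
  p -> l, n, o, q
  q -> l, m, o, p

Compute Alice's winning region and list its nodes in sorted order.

l, n, o

A0 = {o}
A1: add {l} — l (Alice) has l→o.
A2: add {n} — n (Alice) has n→l.
A3 = A2; e.g. m (Bob) can still go to q. Fixed point.
Alice's winning region = {l, n, o}.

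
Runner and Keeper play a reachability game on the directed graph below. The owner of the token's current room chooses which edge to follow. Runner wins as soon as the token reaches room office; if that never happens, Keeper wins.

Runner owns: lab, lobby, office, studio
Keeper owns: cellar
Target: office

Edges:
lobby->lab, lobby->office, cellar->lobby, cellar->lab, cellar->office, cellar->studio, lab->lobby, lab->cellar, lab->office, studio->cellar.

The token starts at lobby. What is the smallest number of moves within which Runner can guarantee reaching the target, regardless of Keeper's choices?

1

A0 = {office}
A1: add {lab, lobby} — lobby (Runner) has lobby→office; lab (Runner) has lab→office.
A2 = A1; e.g. cellar (Keeper) can still go to studio. Fixed point.
lobby enters the attractor at level 1, so Runner can force the target in 1 move from there.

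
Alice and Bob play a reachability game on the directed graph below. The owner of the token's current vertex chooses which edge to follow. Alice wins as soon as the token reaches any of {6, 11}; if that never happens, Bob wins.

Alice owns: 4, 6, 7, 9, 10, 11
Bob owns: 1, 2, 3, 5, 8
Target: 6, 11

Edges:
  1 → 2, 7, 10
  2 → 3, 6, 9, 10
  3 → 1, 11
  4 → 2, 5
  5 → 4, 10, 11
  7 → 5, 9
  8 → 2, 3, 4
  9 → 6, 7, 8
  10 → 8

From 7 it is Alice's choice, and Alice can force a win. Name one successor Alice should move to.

9

A0 = {6, 11}
A1: add {9} — 9 (Alice) has 9→6.
A2: add {7} — 7 (Alice) has 7→9.
A3 = A2; e.g. 1 (Bob) can still go to 2. Fixed point.
From 7, successor 9 is in the attractor (rank 1); the other successor 5 is not.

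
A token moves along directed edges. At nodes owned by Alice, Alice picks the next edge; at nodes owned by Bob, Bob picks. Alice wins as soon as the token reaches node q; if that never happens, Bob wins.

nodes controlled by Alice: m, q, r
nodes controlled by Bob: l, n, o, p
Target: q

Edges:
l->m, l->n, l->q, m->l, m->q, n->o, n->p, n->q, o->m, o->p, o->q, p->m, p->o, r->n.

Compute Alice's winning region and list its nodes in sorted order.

m, q

A0 = {q}
A1: add {m} — m (Alice) has m→q.
A2 = A1; e.g. l (Bob) can still go to n. Fixed point.
Alice's winning region = {m, q}.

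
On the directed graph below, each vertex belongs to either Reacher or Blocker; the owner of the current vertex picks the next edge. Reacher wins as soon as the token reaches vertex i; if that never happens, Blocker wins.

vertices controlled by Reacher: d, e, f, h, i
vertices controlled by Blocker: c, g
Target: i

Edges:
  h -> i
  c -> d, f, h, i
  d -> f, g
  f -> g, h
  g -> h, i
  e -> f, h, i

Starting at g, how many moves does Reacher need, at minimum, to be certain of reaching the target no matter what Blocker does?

2

A0 = {i}
A1: add {e, h} — e (Reacher) has e→i; h (Reacher) has h→i.
A2: add {f, g} — f (Reacher) has f→h; g (Blocker): all of {h, i} already in.
g enters the attractor at level 2, so Reacher can force the target in 2 moves from there.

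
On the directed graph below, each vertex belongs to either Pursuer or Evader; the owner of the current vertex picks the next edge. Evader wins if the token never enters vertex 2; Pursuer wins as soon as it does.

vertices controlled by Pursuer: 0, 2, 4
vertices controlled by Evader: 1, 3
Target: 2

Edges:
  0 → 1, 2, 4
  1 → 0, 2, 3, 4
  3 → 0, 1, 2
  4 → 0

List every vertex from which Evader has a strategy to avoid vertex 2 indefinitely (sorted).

1, 3

A0 = {2}
A1: add {0} — 0 (Pursuer) has 0→2.
A2: add {4} — 4 (Pursuer) has 4→0.
A3 = A2; e.g. 1 (Evader) can still go to 3. Fixed point.
Pursuer's attractor = {0, 2, 4}; Evader avoids the target exactly from the complement.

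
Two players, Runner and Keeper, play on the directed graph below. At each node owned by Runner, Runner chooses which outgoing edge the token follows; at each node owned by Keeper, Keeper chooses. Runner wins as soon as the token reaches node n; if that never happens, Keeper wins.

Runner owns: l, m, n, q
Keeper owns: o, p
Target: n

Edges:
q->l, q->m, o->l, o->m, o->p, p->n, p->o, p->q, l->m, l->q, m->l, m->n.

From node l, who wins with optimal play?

A0 = {n}
A1: add {m} — m (Runner) has m→n.
A2: add {l, q} — l (Runner) has l→m; q (Runner) has q→m.
A3 = A2; e.g. o (Keeper) can still go to p. Fixed point.
l ∈ A2, so Runner can force the target.

Runner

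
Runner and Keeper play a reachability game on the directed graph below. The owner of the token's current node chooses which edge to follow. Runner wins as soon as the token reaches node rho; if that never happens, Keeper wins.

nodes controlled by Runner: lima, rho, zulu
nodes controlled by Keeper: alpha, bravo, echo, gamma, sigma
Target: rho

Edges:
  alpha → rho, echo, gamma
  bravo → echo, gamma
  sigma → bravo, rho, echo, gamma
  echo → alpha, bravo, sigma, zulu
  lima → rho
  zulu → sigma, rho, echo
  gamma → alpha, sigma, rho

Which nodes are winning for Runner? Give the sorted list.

lima, rho, zulu

A0 = {rho}
A1: add {lima, zulu} — lima (Runner) has lima→rho; zulu (Runner) has zulu→rho.
A2 = A1; e.g. alpha (Keeper) can still go to echo. Fixed point.
Runner's winning region = {lima, rho, zulu}.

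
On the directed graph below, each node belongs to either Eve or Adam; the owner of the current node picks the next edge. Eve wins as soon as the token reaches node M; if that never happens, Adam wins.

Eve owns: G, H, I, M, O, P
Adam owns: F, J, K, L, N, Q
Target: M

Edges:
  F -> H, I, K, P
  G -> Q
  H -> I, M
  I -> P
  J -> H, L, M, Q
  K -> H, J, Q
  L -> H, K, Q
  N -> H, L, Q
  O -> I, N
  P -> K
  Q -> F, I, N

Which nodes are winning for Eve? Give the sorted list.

H, M

A0 = {M}
A1: add {H} — H (Eve) has H→M.
A2 = A1; e.g. F (Adam) can still go to I. Fixed point.
Eve's winning region = {H, M}.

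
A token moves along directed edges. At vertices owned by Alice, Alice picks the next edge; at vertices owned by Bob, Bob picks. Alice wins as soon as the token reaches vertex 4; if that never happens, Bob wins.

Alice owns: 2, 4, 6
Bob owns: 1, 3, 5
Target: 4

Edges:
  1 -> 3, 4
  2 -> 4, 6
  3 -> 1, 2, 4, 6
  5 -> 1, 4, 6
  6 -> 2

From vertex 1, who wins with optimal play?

A0 = {4}
A1: add {2} — 2 (Alice) has 2→4.
A2: add {6} — 6 (Alice) has 6→2.
A3 = A2; e.g. 1 (Bob) can still go to 3. Fixed point.
1 never enters the attractor, so Bob can avoid the target forever.

Bob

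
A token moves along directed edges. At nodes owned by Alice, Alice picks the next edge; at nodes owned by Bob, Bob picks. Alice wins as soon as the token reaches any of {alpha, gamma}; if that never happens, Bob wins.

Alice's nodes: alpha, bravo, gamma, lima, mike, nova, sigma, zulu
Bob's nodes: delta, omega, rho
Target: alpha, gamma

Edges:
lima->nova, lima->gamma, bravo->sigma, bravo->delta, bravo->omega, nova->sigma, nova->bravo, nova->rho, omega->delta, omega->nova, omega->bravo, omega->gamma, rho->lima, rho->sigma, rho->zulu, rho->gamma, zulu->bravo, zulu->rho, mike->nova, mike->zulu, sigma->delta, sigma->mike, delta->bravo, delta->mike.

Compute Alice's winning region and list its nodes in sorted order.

A0 = {alpha, gamma}
A1: add {lima} — lima (Alice) has lima→gamma.
A2 = A1; e.g. sigma (Alice) has no edge into A1. Fixed point.
Alice's winning region = {alpha, gamma, lima}.

alpha, gamma, lima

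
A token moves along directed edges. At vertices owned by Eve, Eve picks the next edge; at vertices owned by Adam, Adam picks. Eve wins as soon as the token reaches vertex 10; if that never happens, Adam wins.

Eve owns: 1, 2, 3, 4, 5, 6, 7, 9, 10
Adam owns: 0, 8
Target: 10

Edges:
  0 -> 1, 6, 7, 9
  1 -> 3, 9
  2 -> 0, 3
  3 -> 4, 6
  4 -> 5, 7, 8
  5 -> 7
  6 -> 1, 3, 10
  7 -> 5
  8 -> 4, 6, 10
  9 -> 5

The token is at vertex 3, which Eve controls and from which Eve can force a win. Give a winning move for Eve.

6

A0 = {10}
A1: add {6} — 6 (Eve) has 6→10.
A2: add {3} — 3 (Eve) has 3→6.
A3: add {1, 2} — 1 (Eve) has 1→3; 2 (Eve) has 2→3.
A4 = A3; e.g. 0 (Adam) can still go to 7. Fixed point.
From 3, successor 6 is in the attractor (rank 1); the other successor 4 is not.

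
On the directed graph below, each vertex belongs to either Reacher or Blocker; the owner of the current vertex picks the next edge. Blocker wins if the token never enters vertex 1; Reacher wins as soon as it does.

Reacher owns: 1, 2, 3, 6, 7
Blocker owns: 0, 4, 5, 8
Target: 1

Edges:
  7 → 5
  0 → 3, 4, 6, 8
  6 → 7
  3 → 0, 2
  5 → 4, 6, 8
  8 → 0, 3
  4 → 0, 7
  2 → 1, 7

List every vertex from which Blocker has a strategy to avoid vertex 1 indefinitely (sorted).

A0 = {1}
A1: add {2} — 2 (Reacher) has 2→1.
A2: add {3} — 3 (Reacher) has 3→2.
A3 = A2; e.g. 0 (Blocker) can still go to 4. Fixed point.
Reacher's attractor = {1, 2, 3}; Blocker avoids the target exactly from the complement.

0, 4, 5, 6, 7, 8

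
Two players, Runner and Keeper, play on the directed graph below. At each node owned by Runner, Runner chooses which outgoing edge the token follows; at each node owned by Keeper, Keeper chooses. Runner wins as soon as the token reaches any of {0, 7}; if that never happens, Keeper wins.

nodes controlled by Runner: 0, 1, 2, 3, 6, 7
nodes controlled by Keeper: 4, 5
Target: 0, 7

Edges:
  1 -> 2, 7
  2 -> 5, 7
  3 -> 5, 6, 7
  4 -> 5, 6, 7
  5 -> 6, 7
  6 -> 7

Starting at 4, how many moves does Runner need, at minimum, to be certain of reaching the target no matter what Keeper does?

A0 = {0, 7}
A1: add {1, 2, 3, 6} — 1 (Runner) has 1→7; 2 (Runner) has 2→7; 3 (Runner) has 3→7; 6 (Runner) has 6→7.
A2: add {5} — 5 (Keeper): all of {6, 7} already in.
A3: add {4} — 4 (Keeper): all of {5, 6, 7} already in.
A3 = all vertices. Fixed point.
4 enters the attractor at level 3, so Runner can force the target in 3 moves from there.

3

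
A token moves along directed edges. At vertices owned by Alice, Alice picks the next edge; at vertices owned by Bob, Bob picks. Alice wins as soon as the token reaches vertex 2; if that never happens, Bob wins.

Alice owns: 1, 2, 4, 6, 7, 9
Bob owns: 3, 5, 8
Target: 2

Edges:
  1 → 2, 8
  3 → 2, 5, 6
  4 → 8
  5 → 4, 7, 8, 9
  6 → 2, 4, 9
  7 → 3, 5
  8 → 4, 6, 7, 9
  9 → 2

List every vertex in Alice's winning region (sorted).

A0 = {2}
A1: add {1, 6, 9} — 1 (Alice) has 1→2; 6 (Alice) has 6→2; 9 (Alice) has 9→2.
A2 = A1; e.g. 3 (Bob) can still go to 5. Fixed point.
Alice's winning region = {1, 2, 6, 9}.

1, 2, 6, 9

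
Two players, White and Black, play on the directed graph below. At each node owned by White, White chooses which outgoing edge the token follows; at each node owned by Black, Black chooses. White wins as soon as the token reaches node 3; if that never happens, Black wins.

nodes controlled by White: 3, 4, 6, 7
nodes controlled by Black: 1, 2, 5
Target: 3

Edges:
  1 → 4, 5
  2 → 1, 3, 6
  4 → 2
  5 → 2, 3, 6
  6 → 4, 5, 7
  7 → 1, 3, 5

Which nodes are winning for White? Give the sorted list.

A0 = {3}
A1: add {7} — 7 (White) has 7→3.
A2: add {6} — 6 (White) has 6→7.
A3 = A2; e.g. 1 (Black) can still go to 4. Fixed point.
White's winning region = {3, 6, 7}.

3, 6, 7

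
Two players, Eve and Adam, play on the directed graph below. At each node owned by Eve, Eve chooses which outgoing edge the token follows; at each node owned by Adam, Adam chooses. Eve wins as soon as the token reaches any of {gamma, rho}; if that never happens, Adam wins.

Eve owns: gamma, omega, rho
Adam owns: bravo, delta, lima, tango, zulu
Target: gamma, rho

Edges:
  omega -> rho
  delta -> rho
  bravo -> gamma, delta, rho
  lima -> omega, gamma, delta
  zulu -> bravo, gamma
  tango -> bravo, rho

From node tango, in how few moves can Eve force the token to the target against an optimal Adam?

3

A0 = {gamma, rho}
A1: add {delta, omega} — omega (Eve) has omega→rho; delta (Adam): all of {rho} already in.
A2: add {bravo, lima} — lima (Adam): all of {omega, gamma, delta} already in; bravo (Adam): all of {gamma, delta, rho} already in.
A3: add {tango, zulu} — zulu (Adam): all of {bravo, gamma} already in; tango (Adam): all of {bravo, rho} already in.
A3 = all vertices. Fixed point.
tango enters the attractor at level 3, so Eve can force the target in 3 moves from there.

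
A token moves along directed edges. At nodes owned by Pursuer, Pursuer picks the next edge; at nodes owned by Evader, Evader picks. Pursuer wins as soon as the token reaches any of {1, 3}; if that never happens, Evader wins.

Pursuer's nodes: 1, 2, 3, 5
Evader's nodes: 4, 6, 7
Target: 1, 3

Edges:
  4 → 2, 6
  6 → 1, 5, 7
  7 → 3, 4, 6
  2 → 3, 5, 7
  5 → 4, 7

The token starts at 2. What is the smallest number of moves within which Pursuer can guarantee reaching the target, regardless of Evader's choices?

1

A0 = {1, 3}
A1: add {2} — 2 (Pursuer) has 2→3.
A2 = A1; e.g. 4 (Evader) can still go to 6. Fixed point.
2 enters the attractor at level 1, so Pursuer can force the target in 1 move from there.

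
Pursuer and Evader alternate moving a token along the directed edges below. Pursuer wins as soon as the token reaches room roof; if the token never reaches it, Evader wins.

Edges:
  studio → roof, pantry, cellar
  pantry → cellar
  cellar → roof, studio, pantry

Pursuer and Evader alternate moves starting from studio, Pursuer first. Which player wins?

Pursuer

Track states (vertex, player-to-move).
A0 = {(roof,Pursuer), (roof,Evader)}
A1: add {(studio,Pursuer), (cellar,Pursuer)}.
(studio,Pursuer) ∈ A1 ⇒ Pursuer forces the target.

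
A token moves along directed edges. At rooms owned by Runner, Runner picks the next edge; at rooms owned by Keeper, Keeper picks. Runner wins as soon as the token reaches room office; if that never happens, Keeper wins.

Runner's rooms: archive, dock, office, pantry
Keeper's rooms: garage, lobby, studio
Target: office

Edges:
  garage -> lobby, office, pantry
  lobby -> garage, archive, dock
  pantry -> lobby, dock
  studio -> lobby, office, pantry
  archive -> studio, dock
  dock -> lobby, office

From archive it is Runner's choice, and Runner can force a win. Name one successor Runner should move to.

dock

A0 = {office}
A1: add {dock} — dock (Runner) has dock→office.
A2: add {archive, pantry} — pantry (Runner) has pantry→dock; archive (Runner) has archive→dock.
A3 = A2; e.g. garage (Keeper) can still go to lobby. Fixed point.
From archive, successor dock is in the attractor (rank 1); the other successor studio is not.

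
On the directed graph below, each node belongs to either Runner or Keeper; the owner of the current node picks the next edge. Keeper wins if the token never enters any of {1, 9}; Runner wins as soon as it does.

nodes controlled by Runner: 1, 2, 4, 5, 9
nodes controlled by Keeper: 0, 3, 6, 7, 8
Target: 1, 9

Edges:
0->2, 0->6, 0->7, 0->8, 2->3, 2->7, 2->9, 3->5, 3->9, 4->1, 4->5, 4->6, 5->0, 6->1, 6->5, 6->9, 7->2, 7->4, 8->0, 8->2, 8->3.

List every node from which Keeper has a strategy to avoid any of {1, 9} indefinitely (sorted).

A0 = {1, 9}
A1: add {2, 4} — 2 (Runner) has 2→9; 4 (Runner) has 4→1.
A2: add {7} — 7 (Keeper): all of {2, 4} already in.
A3 = A2; e.g. 0 (Keeper) can still go to 6. Fixed point.
Runner's attractor = {1, 2, 4, 7, 9}; Keeper avoids the target exactly from the complement.

0, 3, 5, 6, 8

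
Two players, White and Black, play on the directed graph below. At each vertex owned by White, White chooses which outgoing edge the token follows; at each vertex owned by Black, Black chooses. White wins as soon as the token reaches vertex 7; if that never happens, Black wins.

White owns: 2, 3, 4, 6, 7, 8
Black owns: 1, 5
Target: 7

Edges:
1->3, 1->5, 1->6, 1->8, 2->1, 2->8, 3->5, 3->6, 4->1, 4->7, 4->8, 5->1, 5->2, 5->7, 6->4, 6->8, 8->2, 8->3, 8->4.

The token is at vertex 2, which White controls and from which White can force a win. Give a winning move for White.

8

A0 = {7}
A1: add {4} — 4 (White) has 4→7.
A2: add {6, 8} — 6 (White) has 6→4; 8 (White) has 8→4.
A3: add {2, 3} — 2 (White) has 2→8; 3 (White) has 3→6.
A4 = A3; e.g. 1 (Black) can still go to 5. Fixed point.
From 2, successor 8 is in the attractor (rank 2); the other successor 1 is not.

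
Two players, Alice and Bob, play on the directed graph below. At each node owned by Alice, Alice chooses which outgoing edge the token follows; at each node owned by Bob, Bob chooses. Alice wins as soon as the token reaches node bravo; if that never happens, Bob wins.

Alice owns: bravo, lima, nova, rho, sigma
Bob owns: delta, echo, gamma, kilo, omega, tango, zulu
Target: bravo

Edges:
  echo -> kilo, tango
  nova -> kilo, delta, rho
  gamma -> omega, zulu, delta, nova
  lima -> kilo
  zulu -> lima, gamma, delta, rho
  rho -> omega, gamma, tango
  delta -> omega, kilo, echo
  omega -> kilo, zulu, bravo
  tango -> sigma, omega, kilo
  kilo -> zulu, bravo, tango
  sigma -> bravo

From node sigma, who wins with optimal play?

Alice

A0 = {bravo}
A1: add {sigma} — sigma (Alice) has sigma→bravo.
A2 = A1; e.g. omega (Bob) can still go to kilo. Fixed point.
sigma ∈ A1, so Alice can force the target.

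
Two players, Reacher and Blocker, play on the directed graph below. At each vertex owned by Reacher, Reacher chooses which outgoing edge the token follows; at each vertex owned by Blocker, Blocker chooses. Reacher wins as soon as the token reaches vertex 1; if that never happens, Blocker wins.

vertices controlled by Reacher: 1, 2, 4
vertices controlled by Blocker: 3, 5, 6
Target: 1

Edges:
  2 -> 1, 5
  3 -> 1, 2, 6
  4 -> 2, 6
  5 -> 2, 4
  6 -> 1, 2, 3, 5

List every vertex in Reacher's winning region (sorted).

1, 2, 4, 5

A0 = {1}
A1: add {2} — 2 (Reacher) has 2→1.
A2: add {4} — 4 (Reacher) has 4→2.
A3: add {5} — 5 (Blocker): all of {2, 4} already in.
A4 = A3; e.g. 3 (Blocker) can still go to 6. Fixed point.
Reacher's winning region = {1, 2, 4, 5}.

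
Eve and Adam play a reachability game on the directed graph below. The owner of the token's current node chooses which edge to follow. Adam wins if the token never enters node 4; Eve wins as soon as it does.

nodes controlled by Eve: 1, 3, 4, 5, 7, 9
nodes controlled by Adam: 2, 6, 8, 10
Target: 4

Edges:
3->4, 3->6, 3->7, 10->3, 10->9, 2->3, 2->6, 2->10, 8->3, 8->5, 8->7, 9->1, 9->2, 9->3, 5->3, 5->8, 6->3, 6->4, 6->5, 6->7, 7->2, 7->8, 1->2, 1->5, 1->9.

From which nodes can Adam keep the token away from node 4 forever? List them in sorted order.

2, 6, 7, 8

A0 = {4}
A1: add {3} — 3 (Eve) has 3→4.
A2: add {5, 9} — 5 (Eve) has 5→3; 9 (Eve) has 9→3.
A3: add {1, 10} — 1 (Eve) has 1→5; 10 (Adam): all of {3, 9} already in.
A4 = A3; e.g. 2 (Adam) can still go to 6. Fixed point.
Eve's attractor = {1, 3, 4, 5, 9, 10}; Adam avoids the target exactly from the complement.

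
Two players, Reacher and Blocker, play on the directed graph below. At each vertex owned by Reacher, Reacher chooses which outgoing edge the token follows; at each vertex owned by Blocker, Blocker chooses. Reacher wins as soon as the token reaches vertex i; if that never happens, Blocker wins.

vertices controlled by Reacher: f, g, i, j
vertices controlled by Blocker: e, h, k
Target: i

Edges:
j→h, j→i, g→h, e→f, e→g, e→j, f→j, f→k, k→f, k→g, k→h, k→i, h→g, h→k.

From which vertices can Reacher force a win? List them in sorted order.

f, i, j

A0 = {i}
A1: add {j} — j (Reacher) has j→i.
A2: add {f} — f (Reacher) has f→j.
A3 = A2; e.g. e (Blocker) can still go to g. Fixed point.
Reacher's winning region = {f, i, j}.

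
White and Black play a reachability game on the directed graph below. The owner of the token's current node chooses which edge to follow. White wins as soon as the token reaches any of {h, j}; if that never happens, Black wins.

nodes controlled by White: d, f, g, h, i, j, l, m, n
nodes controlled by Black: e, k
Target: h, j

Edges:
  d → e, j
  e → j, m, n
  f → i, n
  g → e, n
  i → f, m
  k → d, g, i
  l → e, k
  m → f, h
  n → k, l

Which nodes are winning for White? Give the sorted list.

A0 = {h, j}
A1: add {d, m} — d (White) has d→j; m (White) has m→h.
A2: add {i} — i (White) has i→m.
A3: add {f} — f (White) has f→i.
A4 = A3; e.g. e (Black) can still go to n. Fixed point.
White's winning region = {d, f, h, i, j, m}.

d, f, h, i, j, m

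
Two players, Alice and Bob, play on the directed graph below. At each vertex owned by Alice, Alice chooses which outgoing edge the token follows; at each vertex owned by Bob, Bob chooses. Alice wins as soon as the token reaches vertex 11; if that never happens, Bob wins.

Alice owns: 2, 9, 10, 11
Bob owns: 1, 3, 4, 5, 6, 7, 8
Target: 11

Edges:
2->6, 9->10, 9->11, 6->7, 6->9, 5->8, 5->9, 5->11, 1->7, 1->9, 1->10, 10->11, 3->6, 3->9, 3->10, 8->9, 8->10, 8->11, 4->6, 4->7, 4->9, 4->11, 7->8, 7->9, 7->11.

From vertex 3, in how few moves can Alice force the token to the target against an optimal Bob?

A0 = {11}
A1: add {9, 10} — 9 (Alice) has 9→11; 10 (Alice) has 10→11.
A2: add {8} — 8 (Bob): all of {9, 10, 11} already in.
A3: add {5, 7} — 5 (Bob): all of {8, 9, 11} already in; 7 (Bob): all of {8, 9, 11} already in.
A4: add {1, 6} — 1 (Bob): all of {7, 9, 10} already in; 6 (Bob): all of {7, 9} already in.
A5: add {2, 3, 4} — 2 (Alice) has 2→6; 3 (Bob): all of {6, 9, 10} already in; 4 (Bob): all of {6, 7, 9, 11} already in.
A5 = all vertices. Fixed point.
3 enters the attractor at level 5, so Alice can force the target in 5 moves from there.

5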